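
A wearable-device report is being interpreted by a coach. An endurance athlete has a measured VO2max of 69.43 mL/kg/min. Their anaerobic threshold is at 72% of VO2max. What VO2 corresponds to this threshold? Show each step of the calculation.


Anaerobic threshold VO2 = VO2max * 72%
= 69.43 * 0.72
= 49.99 mL/kg/min

49.99 mL/kg/min


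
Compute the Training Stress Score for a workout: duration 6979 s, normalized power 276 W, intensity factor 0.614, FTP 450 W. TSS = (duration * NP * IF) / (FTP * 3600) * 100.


Product = 6979 * 276 * 0.614 = 1182689.256
Base = 450 * 3600 = 1620000
TSS = 1182689.256 / 1620000 * 100 = 73.01

73.01 TSS


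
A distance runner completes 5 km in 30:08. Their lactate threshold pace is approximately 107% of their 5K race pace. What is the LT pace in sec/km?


Convert to seconds: 30 min 8 s = 1808 s
Pace per km = 1808 / 5 = 361.6 s/km
LT pace = 361.6 * 1.07 = 386.91 s/km

386.91 s/km


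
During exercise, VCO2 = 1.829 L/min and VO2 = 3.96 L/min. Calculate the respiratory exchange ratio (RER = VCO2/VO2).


RER = VCO2 / VO2
= 1.829 / 3.96
= 0.4619

0.4619


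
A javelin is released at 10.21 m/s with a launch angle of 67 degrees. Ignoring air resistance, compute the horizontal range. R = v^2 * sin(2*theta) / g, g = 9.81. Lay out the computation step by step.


Launch speed squared = 104.2441
sin(2 * 67 deg) = 0.71934
Range = 104.2441 * 0.71934 / 9.81
= 7.644 m

7.644 m


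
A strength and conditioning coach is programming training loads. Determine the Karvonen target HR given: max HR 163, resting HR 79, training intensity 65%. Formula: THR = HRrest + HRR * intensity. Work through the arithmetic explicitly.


HRR = HRmax - HRrest = 163 - 79 = 84
THR = 79 + 84 * 0.65
= 133.6 bpm

133.6 bpm


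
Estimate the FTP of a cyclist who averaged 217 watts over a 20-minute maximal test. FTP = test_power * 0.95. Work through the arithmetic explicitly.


FTP = 217 * 0.95 = 206.15 W

206.15 W


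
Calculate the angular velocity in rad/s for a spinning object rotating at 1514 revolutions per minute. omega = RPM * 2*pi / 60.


omega = RPM * 2*pi / 60
= 1514 * 6.28318531 / 60
= 158.546 rad/s

158.546 rad/s


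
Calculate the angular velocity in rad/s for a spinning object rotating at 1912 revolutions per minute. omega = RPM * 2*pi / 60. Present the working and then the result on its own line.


omega = RPM * 2*pi / 60
= 1912 * 6.28318531 / 60
= 200.224 rad/s

200.224 rad/s


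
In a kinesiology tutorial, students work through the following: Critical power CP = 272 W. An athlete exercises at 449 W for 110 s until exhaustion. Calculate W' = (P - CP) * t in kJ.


P - CP = 449 - 272 = 177 W
W' = 177 * 110 = 19470 J
= 19470 / 1000 = 19.47 kJ

19.47 kJ


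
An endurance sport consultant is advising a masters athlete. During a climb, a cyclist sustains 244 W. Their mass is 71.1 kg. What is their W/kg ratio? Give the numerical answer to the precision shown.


Power-to-weight = 244 W / 71.1 kg
= 3.432 W/kg

3.432 W/kg


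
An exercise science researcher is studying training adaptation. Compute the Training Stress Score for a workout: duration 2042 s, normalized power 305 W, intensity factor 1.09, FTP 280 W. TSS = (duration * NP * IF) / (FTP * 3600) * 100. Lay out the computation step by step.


Product = 2042 * 305 * 1.09 = 678862.9
Base = 280 * 3600 = 1008000
TSS = 678862.9 / 1008000 * 100 = 67.35

67.35 TSS


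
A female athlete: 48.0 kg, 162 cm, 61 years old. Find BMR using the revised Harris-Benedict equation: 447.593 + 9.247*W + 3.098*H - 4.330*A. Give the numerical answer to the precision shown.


Intercept = 447.593
Weight contribution = 9.247 * 48.0 = 443.856
Height contribution = 3.098 * 162 = 501.876
Age contribution = 4.33 * 61 = 264.13
BMR = 447.593 + 443.856 + 501.876 - 264.13
= 1129.2 kcal/day

1129.2 kcal/day


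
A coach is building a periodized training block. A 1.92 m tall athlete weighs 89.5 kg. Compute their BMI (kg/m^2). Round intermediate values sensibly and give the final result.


height^2 = 3.6864 m^2
BMI = 89.5 / 3.6864 = 24.28 kg/m^2

24.28 kg/m^2


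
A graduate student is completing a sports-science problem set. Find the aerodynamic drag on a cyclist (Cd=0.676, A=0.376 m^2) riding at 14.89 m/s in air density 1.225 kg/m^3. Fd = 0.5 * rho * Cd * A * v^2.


Fd = 0.5 * 1.225 * 0.676 * 0.376 * 14.89^2
= 0.5 * 1.225 * 0.676 * 0.376 * 221.7121
= 34.517 N

34.517 N


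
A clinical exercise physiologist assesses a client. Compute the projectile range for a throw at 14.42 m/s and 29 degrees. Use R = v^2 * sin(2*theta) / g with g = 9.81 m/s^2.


Two times the angle = 58 degrees
sin(58) = 0.848048
R = 207.9364 * 0.848048 / 9.81 = 17.976 m

17.976 m


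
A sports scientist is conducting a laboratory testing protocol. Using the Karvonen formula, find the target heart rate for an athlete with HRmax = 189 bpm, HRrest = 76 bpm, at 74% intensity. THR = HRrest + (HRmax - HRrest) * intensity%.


HRR = 189 - 76 = 113
THR = 76 + 113 * 0.74
= 76 + 83.62
= 159.62 bpm

159.62 bpm


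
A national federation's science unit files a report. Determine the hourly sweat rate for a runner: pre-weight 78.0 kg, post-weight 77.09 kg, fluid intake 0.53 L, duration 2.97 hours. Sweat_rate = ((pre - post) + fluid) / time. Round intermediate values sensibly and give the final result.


Mass lost = 78.0 - 77.09 = 0.91 kg
Add fluid consumed: 0.91 + 0.53 = 1.44 L total sweat
Sweat rate = 1.44 / 2.97 = 0.485 L/h

0.485 L/h


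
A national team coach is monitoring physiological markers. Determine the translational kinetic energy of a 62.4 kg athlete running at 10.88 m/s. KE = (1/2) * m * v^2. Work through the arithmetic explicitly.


KE = 0.5 * m * v^2
= 0.5 * 62.4 * 10.88^2
= 0.5 * 62.4 * 118.3744
= 3693.28 J

3693.28 J


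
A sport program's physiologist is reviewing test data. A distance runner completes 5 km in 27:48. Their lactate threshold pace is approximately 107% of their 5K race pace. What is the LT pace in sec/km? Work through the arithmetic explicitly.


Convert to seconds: 27 min 48 s = 1668 s
Pace per km = 1668 / 5 = 333.6 s/km
LT pace = 333.6 * 1.07 = 356.95 s/km

356.95 s/km


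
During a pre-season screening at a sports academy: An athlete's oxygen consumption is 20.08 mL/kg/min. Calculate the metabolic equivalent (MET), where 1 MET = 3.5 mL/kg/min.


MET = VO2 / 3.5
= 20.08 / 3.5
= 5.74 METs

5.74 METs


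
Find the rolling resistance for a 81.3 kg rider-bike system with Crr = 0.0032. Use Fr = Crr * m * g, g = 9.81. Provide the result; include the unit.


m * g = 81.3 * 9.81 = 797.553 N
Fr = 0.0032 * 797.553 = 2.552 N

2.552 N


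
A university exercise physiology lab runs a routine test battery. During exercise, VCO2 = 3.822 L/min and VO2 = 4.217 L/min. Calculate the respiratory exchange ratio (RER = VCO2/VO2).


RER = VCO2 / VO2
= 3.822 / 4.217
= 0.9063

0.9063


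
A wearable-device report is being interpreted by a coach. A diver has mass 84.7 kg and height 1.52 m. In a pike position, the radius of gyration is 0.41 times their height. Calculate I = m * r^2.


r = 0.41 * 1.52 = 0.6232 m
I = m * r^2 = 84.7 * 0.388378 = 32.896 kg*m^2

32.896 kg*m^2


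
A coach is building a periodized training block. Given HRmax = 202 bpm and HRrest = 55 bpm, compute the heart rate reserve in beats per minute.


Heart rate reserve = maximum HR minus resting HR
HRR = 202 - 55 = 147 bpm

147 bpm


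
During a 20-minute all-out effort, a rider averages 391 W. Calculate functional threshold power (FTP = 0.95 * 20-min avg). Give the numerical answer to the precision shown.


FTP = 0.95 * 391
= 371.45 W

371.45 W


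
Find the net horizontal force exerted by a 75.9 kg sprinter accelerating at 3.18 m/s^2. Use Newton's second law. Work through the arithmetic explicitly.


Newton's second law: F = m * a
F = 75.9 * 3.18 = 241.36 N

241.36 N


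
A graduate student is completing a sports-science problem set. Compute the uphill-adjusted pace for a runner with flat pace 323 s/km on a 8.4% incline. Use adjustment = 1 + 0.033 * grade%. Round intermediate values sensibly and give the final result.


Adjustment factor = 1 + 0.033 * 8.4 = 1.2772
Grade-adjusted pace = 323 * 1.2772 = 412.54 s/km

412.54 s/km


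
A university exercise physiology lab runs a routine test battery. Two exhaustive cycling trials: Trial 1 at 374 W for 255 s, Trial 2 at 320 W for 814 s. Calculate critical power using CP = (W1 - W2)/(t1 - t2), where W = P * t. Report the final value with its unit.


W1 = 374 * 255 = 95370 J
W2 = 320 * 814 = 260480 J
CP = (95370 - 260480) / (255 - 814)
= -165110 / -559
= 295.37 W

295.37 W


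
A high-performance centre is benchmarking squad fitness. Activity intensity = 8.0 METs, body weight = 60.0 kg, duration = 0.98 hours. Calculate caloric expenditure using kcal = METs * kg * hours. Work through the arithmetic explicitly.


kcal = 8.0 * 60.0 * 0.98
= 480.0 * 0.98
= 470.4 kcal

470.4 kcal


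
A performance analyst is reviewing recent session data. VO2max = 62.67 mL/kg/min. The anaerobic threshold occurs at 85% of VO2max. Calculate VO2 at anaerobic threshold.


AT fraction = 85 / 100 = 0.85
AT VO2 = 62.67 * 0.85
= 53.27 mL/kg/min

53.27 mL/kg/min


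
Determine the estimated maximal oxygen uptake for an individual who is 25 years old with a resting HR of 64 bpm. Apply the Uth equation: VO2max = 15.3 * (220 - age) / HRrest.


HRmax = 220 - 25 = 195
VO2max = 15.3 * (195 / 64)
= 15.3 * 3.0469
= 46.62 mL/kg/min

46.62 mL/kg/min


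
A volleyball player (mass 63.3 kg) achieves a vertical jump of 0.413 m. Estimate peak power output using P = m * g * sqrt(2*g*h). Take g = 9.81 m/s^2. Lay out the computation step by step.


2 * g * h = 2 * 9.81 * 0.413 = 8.10306
sqrt(8.10306) = 2.846587 m/s
P = 63.3 * 9.81 * 2.846587 = 1767.65 W

1767.65 W


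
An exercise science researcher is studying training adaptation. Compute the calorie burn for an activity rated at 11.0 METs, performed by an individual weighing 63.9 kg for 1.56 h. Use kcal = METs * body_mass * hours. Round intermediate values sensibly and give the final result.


Product of METs and mass = 11.0 * 63.9 = 702.9
Total kcal = 702.9 * 1.56 = 1096.52 kcal

1096.52 kcal


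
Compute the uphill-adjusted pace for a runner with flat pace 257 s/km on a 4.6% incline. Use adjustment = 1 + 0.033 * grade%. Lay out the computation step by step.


Adjustment factor = 1 + 0.033 * 4.6 = 1.1518
Grade-adjusted pace = 257 * 1.1518 = 296.01 s/km

296.01 s/km


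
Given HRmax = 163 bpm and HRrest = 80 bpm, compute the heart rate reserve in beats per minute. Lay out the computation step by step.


Heart rate reserve = maximum HR minus resting HR
HRR = 163 - 80 = 83 bpm

83 bpm


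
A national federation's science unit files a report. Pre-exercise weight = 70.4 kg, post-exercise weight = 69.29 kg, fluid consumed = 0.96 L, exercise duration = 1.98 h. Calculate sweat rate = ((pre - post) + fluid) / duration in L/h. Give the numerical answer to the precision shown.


Weight loss = 70.4 - 69.29 = 1.11 kg (approx L)
Total sweat = 1.11 + 0.96 = 2.07 L
Sweat rate = 2.07 / 1.98 = 1.045 L/h

1.045 L/h


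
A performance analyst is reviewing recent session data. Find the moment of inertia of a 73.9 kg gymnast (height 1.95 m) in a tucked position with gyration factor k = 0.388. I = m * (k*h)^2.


Radius of gyration = 0.388 * 1.95 = 0.7566 m
I = 73.9 * 0.7566^2
= 73.9 * 0.572444
= 42.304 kg*m^2

42.304 kg*m^2


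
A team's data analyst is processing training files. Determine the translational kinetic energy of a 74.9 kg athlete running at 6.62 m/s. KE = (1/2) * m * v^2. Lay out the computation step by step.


KE = 0.5 * m * v^2
= 0.5 * 74.9 * 6.62^2
= 0.5 * 74.9 * 43.8244
= 1641.22 J

1641.22 J


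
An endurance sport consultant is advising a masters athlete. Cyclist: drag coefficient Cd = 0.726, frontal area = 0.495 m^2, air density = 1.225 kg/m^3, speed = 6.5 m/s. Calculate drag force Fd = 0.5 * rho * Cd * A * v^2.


v^2 = 6.5^2 = 42.25
Fd = 0.5 * 1.225 * 0.726 * 0.495 * 42.25
= 9.3 N

9.3 N


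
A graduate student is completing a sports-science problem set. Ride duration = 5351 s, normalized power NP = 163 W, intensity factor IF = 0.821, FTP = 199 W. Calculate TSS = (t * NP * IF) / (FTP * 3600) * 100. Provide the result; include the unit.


Numerator = 5351 * 163 * 0.821 = 716086.873
Denominator = 199 * 3600 = 716400
TSS = 716086.873 / 716400 * 100
= 99.96

99.96 TSS


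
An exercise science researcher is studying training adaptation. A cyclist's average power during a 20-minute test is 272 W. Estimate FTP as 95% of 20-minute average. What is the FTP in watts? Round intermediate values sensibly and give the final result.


FTP = 20-min power * 0.95
= 272 * 0.95
= 258.4 W

258.4 W


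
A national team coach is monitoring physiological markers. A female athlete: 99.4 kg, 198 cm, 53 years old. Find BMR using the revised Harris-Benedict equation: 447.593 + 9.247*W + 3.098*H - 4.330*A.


Intercept = 447.593
Weight contribution = 9.247 * 99.4 = 919.1518
Height contribution = 3.098 * 198 = 613.404
Age contribution = 4.33 * 53 = 229.49
BMR = 447.593 + 919.1518 + 613.404 - 229.49
= 1750.66 kcal/day

1750.66 kcal/day


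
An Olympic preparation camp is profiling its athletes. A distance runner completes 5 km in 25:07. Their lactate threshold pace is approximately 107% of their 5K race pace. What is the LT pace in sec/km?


Convert to seconds: 25 min 7 s = 1507 s
Pace per km = 1507 / 5 = 301.4 s/km
LT pace = 301.4 * 1.07 = 322.5 s/km

322.5 s/km


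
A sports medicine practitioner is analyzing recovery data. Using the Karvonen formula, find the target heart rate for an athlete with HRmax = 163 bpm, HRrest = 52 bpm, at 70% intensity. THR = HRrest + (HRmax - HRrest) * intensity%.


HRR = 163 - 52 = 111
THR = 52 + 111 * 0.7
= 52 + 77.7
= 129.7 bpm

129.7 bpm


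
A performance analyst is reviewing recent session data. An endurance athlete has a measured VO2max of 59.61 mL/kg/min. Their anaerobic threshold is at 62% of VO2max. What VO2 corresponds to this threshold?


Anaerobic threshold VO2 = VO2max * 62%
= 59.61 * 0.62
= 36.96 mL/kg/min

36.96 mL/kg/min


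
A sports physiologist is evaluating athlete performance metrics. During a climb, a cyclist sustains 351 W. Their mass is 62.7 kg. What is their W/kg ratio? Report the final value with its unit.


Power-to-weight = 351 W / 62.7 kg
= 5.598 W/kg

5.598 W/kg


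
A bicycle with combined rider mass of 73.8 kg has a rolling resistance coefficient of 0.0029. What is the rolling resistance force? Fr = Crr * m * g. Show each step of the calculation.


Fr = 0.0029 * 73.8 * 9.81
= 0.21402 * 9.81
= 2.1 N

2.1 N


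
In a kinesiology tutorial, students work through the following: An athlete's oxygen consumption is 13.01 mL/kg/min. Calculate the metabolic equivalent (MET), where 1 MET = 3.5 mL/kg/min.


MET = VO2 / 3.5
= 13.01 / 3.5
= 3.72 METs

3.72 METs


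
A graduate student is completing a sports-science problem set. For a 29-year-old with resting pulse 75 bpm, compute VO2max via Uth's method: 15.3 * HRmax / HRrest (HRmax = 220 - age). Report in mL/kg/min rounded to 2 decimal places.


Step 1: HRmax = 220 - 29 = 191 bpm
Step 2: Ratio = 191 / 75 = 2.5467
Step 3: VO2max = 15.3 * 2.5467 = 38.96 mL/kg/min

38.96 mL/kg/min


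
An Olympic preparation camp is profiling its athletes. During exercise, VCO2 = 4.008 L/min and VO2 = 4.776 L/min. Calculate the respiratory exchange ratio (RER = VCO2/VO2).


RER = VCO2 / VO2
= 4.008 / 4.776
= 0.8392

0.8392


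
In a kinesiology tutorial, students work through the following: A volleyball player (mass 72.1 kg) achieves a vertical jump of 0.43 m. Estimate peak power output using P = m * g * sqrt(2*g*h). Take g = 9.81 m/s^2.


2 * g * h = 2 * 9.81 * 0.43 = 8.4366
sqrt(8.4366) = 2.904583 m/s
P = 72.1 * 9.81 * 2.904583 = 2054.41 W

2054.41 W


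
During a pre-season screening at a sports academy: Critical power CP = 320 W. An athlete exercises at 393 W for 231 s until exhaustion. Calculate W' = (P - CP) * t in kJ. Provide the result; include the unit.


P - CP = 393 - 320 = 73 W
W' = 73 * 231 = 16863 J
= 16863 / 1000 = 16.863 kJ

16.863 kJ


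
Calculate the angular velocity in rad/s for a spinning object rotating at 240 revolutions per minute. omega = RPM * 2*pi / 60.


omega = RPM * 2*pi / 60
= 240 * 6.28318531 / 60
= 25.133 rad/s

25.133 rad/s


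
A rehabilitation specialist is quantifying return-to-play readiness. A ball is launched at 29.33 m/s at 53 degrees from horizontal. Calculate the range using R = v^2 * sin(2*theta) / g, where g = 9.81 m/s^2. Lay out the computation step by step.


sin(2 * 53) = sin(106) = 0.961262
v^2 = 29.33^2 = 860.2489
R = 860.2489 * 0.961262 / 9.81
= 84.294 m

84.294 m


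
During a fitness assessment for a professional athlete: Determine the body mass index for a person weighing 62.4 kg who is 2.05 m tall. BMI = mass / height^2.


BMI = mass / height^2
= 62.4 / 2.05^2
= 62.4 / 4.2025
= 14.85 kg/m^2

14.85 kg/m^2


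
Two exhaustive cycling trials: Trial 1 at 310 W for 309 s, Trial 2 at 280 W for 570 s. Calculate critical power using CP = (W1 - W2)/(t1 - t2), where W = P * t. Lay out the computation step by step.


W1 = 310 * 309 = 95790 J
W2 = 280 * 570 = 159600 J
CP = (95790 - 159600) / (309 - 570)
= -63810 / -261
= 244.48 W

244.48 W


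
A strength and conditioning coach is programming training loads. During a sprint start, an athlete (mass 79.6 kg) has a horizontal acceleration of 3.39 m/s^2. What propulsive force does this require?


Propulsive force = mass * acceleration
= 79.6 kg * 3.39 m/s^2
= 269.84 N

269.84 N


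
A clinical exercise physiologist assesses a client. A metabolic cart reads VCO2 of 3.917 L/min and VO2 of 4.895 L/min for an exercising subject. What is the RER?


RER = VCO2 / VO2 = 3.917 / 4.895 = 0.8002

0.8002


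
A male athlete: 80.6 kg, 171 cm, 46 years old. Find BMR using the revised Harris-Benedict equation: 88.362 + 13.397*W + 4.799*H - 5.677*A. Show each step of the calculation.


Intercept = 88.362
Weight contribution = 13.397 * 80.6 = 1079.7982
Height contribution = 4.799 * 171 = 820.629
Age contribution = 5.677 * 46 = 261.142
BMR = 88.362 + 1079.7982 + 820.629 - 261.142
= 1727.65 kcal/day

1727.65 kcal/day


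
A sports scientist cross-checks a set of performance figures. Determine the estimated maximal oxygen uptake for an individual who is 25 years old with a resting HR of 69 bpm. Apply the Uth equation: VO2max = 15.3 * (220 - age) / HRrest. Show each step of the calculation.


HRmax = 220 - 25 = 195
VO2max = 15.3 * (195 / 69)
= 15.3 * 2.8261
= 43.24 mL/kg/min

43.24 mL/kg/min


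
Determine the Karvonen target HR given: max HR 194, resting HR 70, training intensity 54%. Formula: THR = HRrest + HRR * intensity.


HRR = HRmax - HRrest = 194 - 70 = 124
THR = 70 + 124 * 0.54
= 136.96 bpm

136.96 bpm


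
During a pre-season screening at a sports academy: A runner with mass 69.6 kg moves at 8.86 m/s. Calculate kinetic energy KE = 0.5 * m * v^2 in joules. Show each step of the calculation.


v^2 = 8.86^2 = 78.4996
KE = 0.5 * 69.6 * 78.4996
= 2731.79 J

2731.79 J


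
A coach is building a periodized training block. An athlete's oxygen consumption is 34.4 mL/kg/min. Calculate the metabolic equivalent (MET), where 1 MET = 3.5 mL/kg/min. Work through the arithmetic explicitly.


MET = VO2 / 3.5
= 34.4 / 3.5
= 9.83 METs

9.83 METs


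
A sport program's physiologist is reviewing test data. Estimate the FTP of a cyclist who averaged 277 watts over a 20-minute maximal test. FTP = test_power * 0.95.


FTP = 277 * 0.95 = 263.15 W

263.15 W


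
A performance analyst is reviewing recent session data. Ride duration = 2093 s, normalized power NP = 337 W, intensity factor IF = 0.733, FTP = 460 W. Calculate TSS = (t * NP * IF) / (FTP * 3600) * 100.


Numerator = 2093 * 337 * 0.733 = 517014.953
Denominator = 460 * 3600 = 1656000
TSS = 517014.953 / 1656000 * 100
= 31.22

31.22 TSS


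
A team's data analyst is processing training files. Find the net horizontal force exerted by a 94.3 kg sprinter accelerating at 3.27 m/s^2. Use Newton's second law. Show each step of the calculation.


Newton's second law: F = m * a
F = 94.3 * 3.27 = 308.36 N

308.36 N


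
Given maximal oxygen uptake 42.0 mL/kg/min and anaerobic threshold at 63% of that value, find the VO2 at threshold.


Percentage as decimal = 0.63
VO2 at AT = 42.0 * 0.63 = 26.46 mL/kg/min

26.46 mL/kg/min


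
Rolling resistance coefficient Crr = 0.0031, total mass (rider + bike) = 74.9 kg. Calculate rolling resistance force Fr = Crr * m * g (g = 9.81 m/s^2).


Fr = Crr * m * g
= 0.0031 * 74.9 * 9.81
= 2.278 N

2.278 N


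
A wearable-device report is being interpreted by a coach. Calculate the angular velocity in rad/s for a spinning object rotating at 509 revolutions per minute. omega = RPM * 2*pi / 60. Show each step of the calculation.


omega = RPM * 2*pi / 60
= 509 * 6.28318531 / 60
= 53.302 rad/s

53.302 rad/s


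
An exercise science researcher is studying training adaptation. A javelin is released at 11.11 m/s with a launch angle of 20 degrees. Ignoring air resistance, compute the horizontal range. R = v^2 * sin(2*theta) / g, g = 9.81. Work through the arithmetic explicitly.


Launch speed squared = 123.4321
sin(2 * 20 deg) = 0.642788
Range = 123.4321 * 0.642788 / 9.81
= 8.088 m

8.088 m


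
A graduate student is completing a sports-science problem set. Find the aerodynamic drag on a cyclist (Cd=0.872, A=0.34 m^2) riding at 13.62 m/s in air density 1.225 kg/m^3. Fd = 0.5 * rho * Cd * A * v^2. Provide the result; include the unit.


Fd = 0.5 * 1.225 * 0.872 * 0.34 * 13.62^2
= 0.5 * 1.225 * 0.872 * 0.34 * 185.5044
= 33.686 N

33.686 N


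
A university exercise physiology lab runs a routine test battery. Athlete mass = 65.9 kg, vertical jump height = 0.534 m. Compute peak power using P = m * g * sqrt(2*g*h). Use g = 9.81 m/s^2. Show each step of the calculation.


sqrt(2 * 9.81 * 0.534) = sqrt(10.47708) = 3.236832 m/s
P = 65.9 * 9.81 * 3.236832
= 2092.54 W

2092.54 W


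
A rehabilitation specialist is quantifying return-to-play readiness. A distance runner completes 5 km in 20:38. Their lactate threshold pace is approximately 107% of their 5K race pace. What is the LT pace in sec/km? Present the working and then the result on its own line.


Convert to seconds: 20 min 38 s = 1238 s
Pace per km = 1238 / 5 = 247.6 s/km
LT pace = 247.6 * 1.07 = 264.93 s/km

264.93 s/km


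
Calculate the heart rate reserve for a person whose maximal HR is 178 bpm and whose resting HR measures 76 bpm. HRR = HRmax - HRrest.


HRmax = 178 bpm
HRrest = 76 bpm
HRR = 178 - 76 = 102 bpm

102 bpm


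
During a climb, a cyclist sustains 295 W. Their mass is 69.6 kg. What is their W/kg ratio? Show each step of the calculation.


Power-to-weight = 295 W / 69.6 kg
= 4.239 W/kg

4.239 W/kg


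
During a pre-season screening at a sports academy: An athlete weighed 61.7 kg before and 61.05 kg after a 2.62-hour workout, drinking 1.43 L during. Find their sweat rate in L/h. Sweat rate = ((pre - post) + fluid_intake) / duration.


Body mass change = 0.65 kg
Total sweat loss = 0.65 + 1.43 = 2.08 L
Rate = 2.08 / 2.62 = 0.794 L/h

0.794 L/h


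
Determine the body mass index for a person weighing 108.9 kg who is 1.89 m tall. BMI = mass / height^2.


BMI = mass / height^2
= 108.9 / 1.89^2
= 108.9 / 3.5721
= 30.49 kg/m^2

30.49 kg/m^2


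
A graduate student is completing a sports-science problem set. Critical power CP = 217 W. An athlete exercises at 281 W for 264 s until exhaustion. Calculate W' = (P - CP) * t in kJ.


P - CP = 281 - 217 = 64 W
W' = 64 * 264 = 16896 J
= 16896 / 1000 = 16.896 kJ

16.896 kJ


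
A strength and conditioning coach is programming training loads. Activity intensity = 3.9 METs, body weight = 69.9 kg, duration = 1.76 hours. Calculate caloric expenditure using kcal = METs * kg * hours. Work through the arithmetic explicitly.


kcal = 3.9 * 69.9 * 1.76
= 272.61 * 1.76
= 479.79 kcal

479.79 kcal


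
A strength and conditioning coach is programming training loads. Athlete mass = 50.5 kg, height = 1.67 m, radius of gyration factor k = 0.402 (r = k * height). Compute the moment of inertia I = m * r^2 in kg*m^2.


r = k * height = 0.402 * 1.67 = 0.67134 m
r^2 = 0.67134^2 = 0.450697
I = 50.5 * 0.450697 = 22.76 kg*m^2

22.76 kg*m^2


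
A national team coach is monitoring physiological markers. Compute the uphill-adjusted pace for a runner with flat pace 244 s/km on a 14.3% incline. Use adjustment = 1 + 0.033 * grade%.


Adjustment factor = 1 + 0.033 * 14.3 = 1.4719
Grade-adjusted pace = 244 * 1.4719 = 359.14 s/km

359.14 s/km


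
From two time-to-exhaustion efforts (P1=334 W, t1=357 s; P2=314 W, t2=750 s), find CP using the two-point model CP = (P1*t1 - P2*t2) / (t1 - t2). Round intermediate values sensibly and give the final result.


Work in trial 1 = 119238 J
Work in trial 2 = 235500 J
Delta work = -116262 J
Delta time = -393 s
CP = -116262 / -393 = 295.83 W

295.83 W


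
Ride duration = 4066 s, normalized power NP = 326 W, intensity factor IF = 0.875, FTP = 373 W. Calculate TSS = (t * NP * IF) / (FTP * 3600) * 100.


Numerator = 4066 * 326 * 0.875 = 1159826.5
Denominator = 373 * 3600 = 1342800
TSS = 1159826.5 / 1342800 * 100
= 86.37

86.37 TSS


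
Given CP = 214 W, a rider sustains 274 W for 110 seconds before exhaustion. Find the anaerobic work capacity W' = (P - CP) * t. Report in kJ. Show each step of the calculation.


Excess power = 274 - 214 = 60 W
Work above CP = 60 * 110 = 6600 J
W' = 6.6 kJ

6.6 kJ


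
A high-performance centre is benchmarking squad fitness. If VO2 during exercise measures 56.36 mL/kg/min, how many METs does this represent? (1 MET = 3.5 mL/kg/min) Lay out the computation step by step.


METs = VO2 / 3.5 = 56.36 / 3.5 = 16.1

16.1 METs


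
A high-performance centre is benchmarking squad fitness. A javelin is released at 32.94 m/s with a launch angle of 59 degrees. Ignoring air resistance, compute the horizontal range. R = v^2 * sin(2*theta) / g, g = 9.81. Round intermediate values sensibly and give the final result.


Launch speed squared = 1085.0436
sin(2 * 59 deg) = 0.882948
Range = 1085.0436 * 0.882948 / 9.81
= 97.659 m

97.659 m


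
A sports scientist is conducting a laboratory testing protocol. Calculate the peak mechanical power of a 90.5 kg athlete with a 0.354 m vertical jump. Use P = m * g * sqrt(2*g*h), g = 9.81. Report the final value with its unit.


First, sqrt(2gh) = sqrt(2 * 9.81 * 0.354)
= sqrt(6.94548) = 2.635428 m/s
Power = 90.5 * 9.81 * 2.635428 = 2339.75 W

2339.75 W


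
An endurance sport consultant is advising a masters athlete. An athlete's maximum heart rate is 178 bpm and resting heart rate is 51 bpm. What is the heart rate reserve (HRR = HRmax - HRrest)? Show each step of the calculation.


HRR = HRmax - HRrest
= 178 - 51
= 127 bpm

127 bpm


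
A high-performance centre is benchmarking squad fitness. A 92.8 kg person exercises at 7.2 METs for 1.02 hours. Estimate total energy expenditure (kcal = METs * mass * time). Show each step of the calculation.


Energy = METs * mass(kg) * time(h)
= 7.2 * 92.8 * 1.02
= 681.52 kcal

681.52 kcal


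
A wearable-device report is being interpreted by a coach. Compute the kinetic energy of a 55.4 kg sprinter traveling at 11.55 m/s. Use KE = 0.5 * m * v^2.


Velocity squared = 133.4025
KE = 0.5 * 55.4 * 133.4025 = 3695.25 J

3695.25 J


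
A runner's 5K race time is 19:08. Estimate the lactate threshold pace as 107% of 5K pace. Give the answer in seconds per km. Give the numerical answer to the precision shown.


Total race time = 19*60 + 8 = 1148 seconds
5K pace = 1148 / 5 = 229.6 sec/km
LT pace = 229.6 * 1.07 = 245.67 sec/km

245.67 s/km


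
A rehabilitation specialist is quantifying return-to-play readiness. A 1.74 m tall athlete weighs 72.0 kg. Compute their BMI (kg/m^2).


height^2 = 3.0276 m^2
BMI = 72.0 / 3.0276 = 23.78 kg/m^2

23.78 kg/m^2


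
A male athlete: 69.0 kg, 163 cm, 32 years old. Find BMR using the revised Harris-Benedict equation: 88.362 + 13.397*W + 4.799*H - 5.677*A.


Intercept = 88.362
Weight contribution = 13.397 * 69.0 = 924.393
Height contribution = 4.799 * 163 = 782.237
Age contribution = 5.677 * 32 = 181.664
BMR = 88.362 + 924.393 + 782.237 - 181.664
= 1613.33 kcal/day

1613.33 kcal/day


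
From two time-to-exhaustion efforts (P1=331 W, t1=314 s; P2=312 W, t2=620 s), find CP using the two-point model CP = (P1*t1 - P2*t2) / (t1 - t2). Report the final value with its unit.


Work in trial 1 = 103934 J
Work in trial 2 = 193440 J
Delta work = -89506 J
Delta time = -306 s
CP = -89506 / -306 = 292.5 W

292.5 W


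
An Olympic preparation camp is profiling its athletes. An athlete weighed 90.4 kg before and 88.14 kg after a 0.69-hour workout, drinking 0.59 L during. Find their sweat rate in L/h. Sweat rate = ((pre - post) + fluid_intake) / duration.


Body mass change = 2.26 kg
Total sweat loss = 2.26 + 0.59 = 2.85 L
Rate = 2.85 / 0.69 = 4.13 L/h

4.13 L/h


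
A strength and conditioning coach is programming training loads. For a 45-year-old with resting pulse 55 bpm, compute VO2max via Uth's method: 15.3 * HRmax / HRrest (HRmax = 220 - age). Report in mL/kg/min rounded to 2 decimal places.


Step 1: HRmax = 220 - 45 = 175 bpm
Step 2: Ratio = 175 / 55 = 3.1818
Step 3: VO2max = 15.3 * 3.1818 = 48.68 mL/kg/min

48.68 mL/kg/min


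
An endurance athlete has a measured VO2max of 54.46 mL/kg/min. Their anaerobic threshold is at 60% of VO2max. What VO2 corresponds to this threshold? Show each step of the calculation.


Anaerobic threshold VO2 = VO2max * 60%
= 54.46 * 0.6
= 32.68 mL/kg/min

32.68 mL/kg/min


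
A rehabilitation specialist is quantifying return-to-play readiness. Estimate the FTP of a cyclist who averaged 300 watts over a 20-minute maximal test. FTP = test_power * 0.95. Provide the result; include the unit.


FTP = 300 * 0.95 = 285.0 W

285.0 W


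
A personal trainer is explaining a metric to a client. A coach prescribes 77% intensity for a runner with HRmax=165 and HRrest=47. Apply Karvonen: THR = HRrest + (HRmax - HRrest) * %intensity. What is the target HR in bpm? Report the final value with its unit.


Heart rate reserve = 165 - 47 = 118
Intensity fraction = 77 / 100 = 0.77
THR = 47 + 118 * 0.77 = 137.86 bpm

137.86 bpm


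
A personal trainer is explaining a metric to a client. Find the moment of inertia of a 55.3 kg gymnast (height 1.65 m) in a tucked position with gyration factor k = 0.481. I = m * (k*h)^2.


Radius of gyration = 0.481 * 1.65 = 0.79365 m
I = 55.3 * 0.79365^2
= 55.3 * 0.62988
= 34.832 kg*m^2

34.832 kg*m^2


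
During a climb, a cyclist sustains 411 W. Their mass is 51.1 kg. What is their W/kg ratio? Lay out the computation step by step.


Power-to-weight = 411 W / 51.1 kg
= 8.043 W/kg

8.043 W/kg


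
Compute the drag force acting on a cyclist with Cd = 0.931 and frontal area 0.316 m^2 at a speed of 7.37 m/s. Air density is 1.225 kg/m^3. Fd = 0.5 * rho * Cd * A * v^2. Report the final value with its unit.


Step 1: v^2 = 54.3169
Step 2: Fd = 0.5 * 1.225 * 0.931 * 0.316 * 54.3169
= 9.788 N

9.788 N


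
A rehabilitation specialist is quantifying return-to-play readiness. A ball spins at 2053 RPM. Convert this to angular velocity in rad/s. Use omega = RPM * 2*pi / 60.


omega = 2053 * 2 * pi / 60
= 2053 * 6.28318531 / 60
= 12899.379 / 60
= 214.99 rad/s

214.99 rad/s


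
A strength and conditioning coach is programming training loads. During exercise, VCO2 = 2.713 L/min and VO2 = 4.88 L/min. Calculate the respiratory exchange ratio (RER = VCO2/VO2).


RER = VCO2 / VO2
= 2.713 / 4.88
= 0.5559

0.5559


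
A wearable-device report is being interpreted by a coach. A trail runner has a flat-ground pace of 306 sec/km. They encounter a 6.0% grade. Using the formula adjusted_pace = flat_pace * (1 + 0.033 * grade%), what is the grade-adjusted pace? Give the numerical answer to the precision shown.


Grade factor = 1 + 0.033 * 6.0 = 1.198
Adjusted = 306 * 1.198 = 366.59 sec/km

366.59 s/km


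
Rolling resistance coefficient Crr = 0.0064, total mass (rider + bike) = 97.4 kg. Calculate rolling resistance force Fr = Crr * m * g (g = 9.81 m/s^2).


Fr = Crr * m * g
= 0.0064 * 97.4 * 9.81
= 6.115 N

6.115 N


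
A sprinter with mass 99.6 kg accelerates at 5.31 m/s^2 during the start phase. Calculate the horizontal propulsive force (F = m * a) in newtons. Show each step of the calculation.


F = m * a
= 99.6 * 5.31
= 528.88 N

528.88 N


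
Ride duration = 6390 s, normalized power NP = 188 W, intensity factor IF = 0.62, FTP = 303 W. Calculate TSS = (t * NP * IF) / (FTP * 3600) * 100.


Numerator = 6390 * 188 * 0.62 = 744818.4
Denominator = 303 * 3600 = 1090800
TSS = 744818.4 / 1090800 * 100
= 68.28

68.28 TSS


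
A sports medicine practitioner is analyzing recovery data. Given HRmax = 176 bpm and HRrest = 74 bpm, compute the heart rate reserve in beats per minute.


Heart rate reserve = maximum HR minus resting HR
HRR = 176 - 74 = 102 bpm

102 bpm


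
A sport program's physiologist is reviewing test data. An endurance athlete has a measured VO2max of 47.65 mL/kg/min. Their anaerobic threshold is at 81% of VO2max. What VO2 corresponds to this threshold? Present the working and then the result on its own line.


Anaerobic threshold VO2 = VO2max * 81%
= 47.65 * 0.81
= 38.6 mL/kg/min

38.6 mL/kg/min


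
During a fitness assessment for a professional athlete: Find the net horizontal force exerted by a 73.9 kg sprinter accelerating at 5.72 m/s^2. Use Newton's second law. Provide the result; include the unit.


Newton's second law: F = m * a
F = 73.9 * 5.72 = 422.71 N

422.71 N


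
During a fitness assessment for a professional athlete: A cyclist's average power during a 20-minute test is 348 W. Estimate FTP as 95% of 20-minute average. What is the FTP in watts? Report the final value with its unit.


FTP = 20-min power * 0.95
= 348 * 0.95
= 330.6 W

330.6 W


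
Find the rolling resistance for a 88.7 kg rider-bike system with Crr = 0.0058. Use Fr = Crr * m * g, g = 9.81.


m * g = 88.7 * 9.81 = 870.147 N
Fr = 0.0058 * 870.147 = 5.047 N

5.047 N


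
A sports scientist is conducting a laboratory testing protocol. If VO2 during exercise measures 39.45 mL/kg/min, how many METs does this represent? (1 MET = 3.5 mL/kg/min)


METs = VO2 / 3.5 = 39.45 / 3.5 = 11.27

11.27 METs


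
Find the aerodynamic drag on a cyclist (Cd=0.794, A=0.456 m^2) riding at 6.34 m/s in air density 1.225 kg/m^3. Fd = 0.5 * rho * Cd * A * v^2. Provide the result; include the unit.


Fd = 0.5 * 1.225 * 0.794 * 0.456 * 6.34^2
= 0.5 * 1.225 * 0.794 * 0.456 * 40.1956
= 8.914 N

8.914 N


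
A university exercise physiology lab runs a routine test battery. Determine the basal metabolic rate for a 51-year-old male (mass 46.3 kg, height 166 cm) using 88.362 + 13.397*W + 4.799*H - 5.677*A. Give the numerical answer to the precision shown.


BMR = 88.362 + 13.397*46.3 + 4.799*166 - 5.677*51
= 1215.75 kcal/day

1215.75 kcal/day


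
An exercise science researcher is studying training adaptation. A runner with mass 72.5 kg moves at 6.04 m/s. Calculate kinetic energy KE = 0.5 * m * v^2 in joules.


v^2 = 6.04^2 = 36.4816
KE = 0.5 * 72.5 * 36.4816
= 1322.46 J

1322.46 J


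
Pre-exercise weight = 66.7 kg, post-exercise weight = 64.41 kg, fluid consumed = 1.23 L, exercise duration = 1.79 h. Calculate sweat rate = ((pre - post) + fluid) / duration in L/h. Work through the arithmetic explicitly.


Weight loss = 66.7 - 64.41 = 2.29 kg (approx L)
Total sweat = 2.29 + 1.23 = 3.52 L
Sweat rate = 3.52 / 1.79 = 1.966 L/h

1.966 L/h


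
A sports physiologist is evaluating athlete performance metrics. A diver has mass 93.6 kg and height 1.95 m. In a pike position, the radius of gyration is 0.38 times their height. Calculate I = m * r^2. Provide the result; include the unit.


r = 0.38 * 1.95 = 0.741 m
I = m * r^2 = 93.6 * 0.549081 = 51.394 kg*m^2

51.394 kg*m^2


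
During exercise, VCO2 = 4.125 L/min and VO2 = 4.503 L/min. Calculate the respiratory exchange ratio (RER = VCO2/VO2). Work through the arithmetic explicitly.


RER = VCO2 / VO2
= 4.125 / 4.503
= 0.9161

0.9161


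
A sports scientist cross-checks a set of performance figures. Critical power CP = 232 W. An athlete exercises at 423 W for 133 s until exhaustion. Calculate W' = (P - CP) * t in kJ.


P - CP = 423 - 232 = 191 W
W' = 191 * 133 = 25403 J
= 25403 / 1000 = 25.403 kJ

25.403 kJ


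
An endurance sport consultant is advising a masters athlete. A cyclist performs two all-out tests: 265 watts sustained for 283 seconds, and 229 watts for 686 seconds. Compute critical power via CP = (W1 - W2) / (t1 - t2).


W1 = P1 * t1 = 265 * 283 = 74995 J
W2 = P2 * t2 = 229 * 686 = 157094 J
CP = (74995 - 157094) / (283 - 686)
= 203.72 W

203.72 W


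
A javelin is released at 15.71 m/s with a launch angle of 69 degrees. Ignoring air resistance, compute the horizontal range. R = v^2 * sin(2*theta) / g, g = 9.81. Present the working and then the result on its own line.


Launch speed squared = 246.8041
sin(2 * 69 deg) = 0.669131
Range = 246.8041 * 0.669131 / 9.81
= 16.834 m

16.834 m


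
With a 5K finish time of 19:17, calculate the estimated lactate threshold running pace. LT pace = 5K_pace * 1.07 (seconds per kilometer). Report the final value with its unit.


Race duration = 1157 s for 5 km
Average pace = 1157 / 5 = 231.4 s/km
LT pace = 231.4 * 1.07
= 247.6 s/km

247.6 s/km


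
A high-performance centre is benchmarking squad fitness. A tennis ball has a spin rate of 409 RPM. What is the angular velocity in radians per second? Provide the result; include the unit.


Convert RPM to rad/s: multiply by 2*pi and divide by 60
omega = 409 * 2 * pi / 60
= 42.83 rad/s

42.83 rad/s


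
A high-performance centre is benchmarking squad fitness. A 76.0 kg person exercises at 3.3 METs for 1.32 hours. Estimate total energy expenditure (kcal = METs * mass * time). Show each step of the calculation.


Energy = METs * mass(kg) * time(h)
= 3.3 * 76.0 * 1.32
= 331.06 kcal

331.06 kcal


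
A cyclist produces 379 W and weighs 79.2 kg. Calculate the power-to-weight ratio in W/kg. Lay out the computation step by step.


P/W = power / mass
= 379 / 79.2
= 4.785 W/kg

4.785 W/kg


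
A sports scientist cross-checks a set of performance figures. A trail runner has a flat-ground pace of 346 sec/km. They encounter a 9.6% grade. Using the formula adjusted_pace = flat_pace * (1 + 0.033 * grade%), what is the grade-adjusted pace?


Grade factor = 1 + 0.033 * 9.6 = 1.3168
Adjusted = 346 * 1.3168 = 455.61 sec/km

455.61 s/km


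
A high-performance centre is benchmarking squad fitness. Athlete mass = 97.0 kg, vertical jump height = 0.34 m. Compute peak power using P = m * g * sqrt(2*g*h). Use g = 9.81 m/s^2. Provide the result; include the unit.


sqrt(2 * 9.81 * 0.34) = sqrt(6.6708) = 2.582789 m/s
P = 97.0 * 9.81 * 2.582789
= 2457.7 W

2457.7 W


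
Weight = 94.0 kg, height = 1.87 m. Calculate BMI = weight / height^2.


height^2 = 1.87^2 = 3.4969
BMI = 94.0 / 3.4969 = 26.88 kg/m^2

26.88 kg/m^2


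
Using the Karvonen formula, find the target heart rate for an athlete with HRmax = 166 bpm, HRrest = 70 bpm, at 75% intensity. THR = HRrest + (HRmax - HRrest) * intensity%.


HRR = 166 - 70 = 96
THR = 70 + 96 * 0.75
= 70 + 72.0
= 142.0 bpm

142.0 bpm


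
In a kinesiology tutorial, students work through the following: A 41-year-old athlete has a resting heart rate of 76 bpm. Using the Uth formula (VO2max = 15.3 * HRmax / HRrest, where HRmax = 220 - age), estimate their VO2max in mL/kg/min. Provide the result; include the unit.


HRmax = 220 - 41 = 179 bpm
Ratio = HRmax / HRrest = 179 / 76 = 2.3553
VO2max = 15.3 * 2.3553 = 36.04 mL/kg/min

36.04 mL/kg/min
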